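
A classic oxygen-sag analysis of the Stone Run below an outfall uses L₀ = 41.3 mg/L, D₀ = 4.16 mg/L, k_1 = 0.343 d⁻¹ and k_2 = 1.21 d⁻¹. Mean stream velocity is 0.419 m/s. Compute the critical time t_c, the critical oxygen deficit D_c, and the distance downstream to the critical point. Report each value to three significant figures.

t_c = [1/(k_2−k_1)] ln[(k_2/k_1)(1 − D₀(k_2−k_1)/(k_1 L₀))]
= [1/(1.21−0.343)] ln[(1.21/0.343)(1 − 4.16×0.8670/(0.343×41.3))]
= (1/0.8670) ln[3.528 × 0.7454] = 1.153 × ln(2.630) = 1.153 × 0.9668 = 1.115 d.
L(t_c) = L₀ e^(−k_1 t_c) = 41.3 × 0.6822 = 28.17 mg/L, and at the critical point k_2 D_c = k_1 L, so D_c = (0.343/1.21) × 28.17 = 7.986 mg/L.
x_c = v t_c = 0.419 m/s × 1.115 d × 86400 s/d = 40370 m ≈ 40.4 km.

t_c ≈ 1.12 d; D_c ≈ 7.99 mg/L; x_c ≈ 40.4 km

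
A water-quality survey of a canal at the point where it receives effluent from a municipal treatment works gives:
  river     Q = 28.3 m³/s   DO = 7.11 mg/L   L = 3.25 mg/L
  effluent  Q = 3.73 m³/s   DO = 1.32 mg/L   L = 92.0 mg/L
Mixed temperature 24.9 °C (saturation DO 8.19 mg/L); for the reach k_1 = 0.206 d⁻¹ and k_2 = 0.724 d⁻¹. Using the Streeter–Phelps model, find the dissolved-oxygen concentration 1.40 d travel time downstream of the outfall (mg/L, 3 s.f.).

DO ≈ 5.46 mg/L

Mixed DO = (28.3×7.11 + 3.73×1.32)/(28.3+3.73) = 206.1/32.03 = 6.436 mg/L.
Mixed L₀ = (28.3×3.25 + 3.73×92.0)/(32.03) = 435.1/32.03 = 13.59 mg/L.
Initial deficit D₀ = C_s − DO₀ = 8.19 − 6.436 = 1.754 mg/L.
D(1.40) = [0.206×13.59/(0.724−0.206)](e^(−0.206×1.40) − e^(−0.724×1.40)) + 1.754 e^(−0.724×1.40)
= 5.403 × (0.7495 − 0.3629) + 1.754 × 0.3629 = 2.725 mg/L.
DO = 8.19 − 2.725 = 5.465 mg/L.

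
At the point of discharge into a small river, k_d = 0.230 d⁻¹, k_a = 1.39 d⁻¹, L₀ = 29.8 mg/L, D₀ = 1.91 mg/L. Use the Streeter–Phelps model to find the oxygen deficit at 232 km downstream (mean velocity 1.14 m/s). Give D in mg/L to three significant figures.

D ≈ 3.29 mg/L

Travel time t = x/v = 232 km / (1.14 m/s) = 232000 m / 1.14 m/s = 203500 s = 2.355 d.
k_d L₀/(k_a−k_d) = 0.230×29.8/(1.39−0.230) = 6.854/1.160 = 5.909 mg/L.
e^(−k_d t) = e^(−0.230×2.355) = 0.5817; e^(−k_a t) = e^(−1.39×2.355) = 0.03785.
D = 5.909 × (0.5817 − 0.03785) + 1.91 × 0.03785 = 3.214 + 0.07230 = 3.286 mg/L.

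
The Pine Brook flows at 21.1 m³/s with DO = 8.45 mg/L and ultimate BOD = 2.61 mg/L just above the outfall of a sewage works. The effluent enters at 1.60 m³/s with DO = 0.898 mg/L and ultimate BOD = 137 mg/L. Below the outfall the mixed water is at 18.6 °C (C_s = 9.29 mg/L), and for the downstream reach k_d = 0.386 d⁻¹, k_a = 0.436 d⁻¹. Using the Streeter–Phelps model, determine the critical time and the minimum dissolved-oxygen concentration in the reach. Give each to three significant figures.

Mixed DO = (21.1×8.45 + 1.60×0.898)/(21.1+1.60) = 179.7/22.70 = 7.918 mg/L.
Mixed L₀ = (21.1×2.61 + 1.60×137)/(22.70) = 274.3/22.70 = 12.08 mg/L.
Initial deficit D₀ = C_s − DO₀ = 9.29 − 7.918 = 1.372 mg/L.
t_c = (1/0.05000) ln[(0.436/0.386)(1 − 1.372×0.05000/(0.386×12.08))] = 20.00 × ln(1.113) = 2.140 d.
D_c = (0.386/0.436) × 12.08 × e^(−0.386×2.140) = 0.8853 × 12.08 × 0.4378 = 4.683 mg/L.
Minimum DO = 9.29 − 4.683 = 4.607 mg/L.

t_c ≈ 2.14 d; minimum DO ≈ 4.61 mg/L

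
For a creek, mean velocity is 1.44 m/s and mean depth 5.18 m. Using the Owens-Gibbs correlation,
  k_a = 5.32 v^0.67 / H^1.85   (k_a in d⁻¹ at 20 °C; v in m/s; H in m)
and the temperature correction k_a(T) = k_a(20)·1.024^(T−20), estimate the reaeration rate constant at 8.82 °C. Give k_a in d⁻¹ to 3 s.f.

k_a ≈ 0.249 d⁻¹

k_a(20) = 5.32 × 1.44^0.67 / 5.18^1.85 = 5.32 × 1.277 / 20.97 = 0.3240 d⁻¹.
k_a(8.82) = 0.3240 × 1.024^(8.82−20) = 0.3240 × 0.7671 = 0.2485 d⁻¹.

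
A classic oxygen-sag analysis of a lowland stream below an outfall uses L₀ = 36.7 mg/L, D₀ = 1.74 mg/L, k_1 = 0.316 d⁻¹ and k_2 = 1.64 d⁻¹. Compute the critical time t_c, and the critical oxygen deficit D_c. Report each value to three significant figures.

t_c ≈ 1.08 d; D_c ≈ 5.03 mg/L

At the critical point dD/dt = 0, so k_1 L₀ e^(−k_1 t) = k_2 D. Substituting D(t) from the Streeter–Phelps equation and solving for t gives
t_c = ln[(k_2/k_1)(1 − D₀(k_2−k_1)/(k_1 L₀))] / (k_2−k_1).
Here k_2−k_1 = 1.324 d⁻¹ and 1 − D₀(k_2−k_1)/(k_1 L₀) = 1 − 1.74×1.324/(0.316×36.7) = 0.8014, so
t_c = ln(5.190 × 0.8014) / 1.324 = 1.425 / 1.324 = 1.076 d.
L(t_c) = L₀ e^(−k_1 t_c) = 36.7 × 0.7117 = 26.12 mg/L, and at the critical point k_2 D_c = k_1 L, so D_c = (0.316/1.64) × 26.12 = 5.032 mg/L.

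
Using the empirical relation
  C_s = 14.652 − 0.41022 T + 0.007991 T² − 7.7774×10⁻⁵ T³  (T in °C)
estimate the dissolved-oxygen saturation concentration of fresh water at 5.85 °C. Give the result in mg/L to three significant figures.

C_s = 14.652 − 0.41022×5.85 + 0.007991×5.85² − 7.7774×10⁻⁵×5.85³ = 12.51 mg/L.

C_s ≈ 12.5 mg/L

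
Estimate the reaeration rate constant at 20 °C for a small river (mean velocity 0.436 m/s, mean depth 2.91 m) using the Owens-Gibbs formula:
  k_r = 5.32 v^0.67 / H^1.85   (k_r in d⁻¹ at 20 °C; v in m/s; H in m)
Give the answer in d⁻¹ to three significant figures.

k_r = 5.32 × 0.436^0.67 / 2.91^1.85 = 5.32 × 0.5734 / 7.214 = 0.4228 d⁻¹.

k_r ≈ 0.423 d⁻¹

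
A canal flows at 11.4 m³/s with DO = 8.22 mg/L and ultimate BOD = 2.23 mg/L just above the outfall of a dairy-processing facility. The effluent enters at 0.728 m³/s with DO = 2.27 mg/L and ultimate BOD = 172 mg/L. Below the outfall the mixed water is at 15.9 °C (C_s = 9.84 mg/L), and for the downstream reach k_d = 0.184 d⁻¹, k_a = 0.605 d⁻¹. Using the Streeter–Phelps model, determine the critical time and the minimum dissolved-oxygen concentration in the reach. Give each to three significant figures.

Mixed DO = (11.4×8.22 + 0.728×2.27)/(11.4+0.728) = 95.36/12.13 = 7.863 mg/L.
Mixed L₀ = (11.4×2.23 + 0.728×172)/(12.13) = 150.6/12.13 = 12.42 mg/L.
Initial deficit D₀ = C_s − DO₀ = 9.84 − 7.863 = 1.977 mg/L.
t_c = (1/0.4210) ln[(0.605/0.184)(1 − 1.977×0.4210/(0.184×12.42))] = 2.375 × ln(2.090) = 1.752 d.
D_c = (0.184/0.605) × 12.42 × e^(−0.184×1.752) = 0.3041 × 12.42 × 0.7245 = 2.737 mg/L.
Minimum DO = 9.84 − 2.737 = 7.103 mg/L.

t_c ≈ 1.75 d; minimum DO ≈ 7.10 mg/L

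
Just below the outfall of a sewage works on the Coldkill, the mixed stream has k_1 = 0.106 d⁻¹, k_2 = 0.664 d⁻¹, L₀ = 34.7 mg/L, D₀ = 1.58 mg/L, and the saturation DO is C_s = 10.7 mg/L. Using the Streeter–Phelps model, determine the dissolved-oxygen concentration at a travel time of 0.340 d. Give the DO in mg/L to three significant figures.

k_1 L₀/(k_2−k_1) = 0.106×34.7/(0.664−0.106) = 3.678/0.5580 = 6.592 mg/L.
e^(−k_1 t) = e^(−0.106×0.3400) = 0.9646; e^(−k_2 t) = e^(−0.664×0.3400) = 0.7979.
D = 6.592 × (0.9646 − 0.7979) + 1.58 × 0.7979 = 1.099 + 1.261 = 2.359 mg/L.
DO = C_s − D = 10.7 − 2.359 = 8.341 mg/L.

DO ≈ 8.34 mg/L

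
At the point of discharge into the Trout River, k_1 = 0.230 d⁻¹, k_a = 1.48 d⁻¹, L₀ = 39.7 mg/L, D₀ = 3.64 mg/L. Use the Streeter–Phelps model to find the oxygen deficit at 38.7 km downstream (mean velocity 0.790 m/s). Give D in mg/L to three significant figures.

Travel time t = x/v = 38.7 km / (0.790 m/s) = 38700 m / 0.790 m/s = 48990 s = 0.5670 d.
k_1 L₀/(k_a−k_1) = 0.230×39.7/(1.48−0.230) = 9.131/1.250 = 7.305 mg/L.
e^(−k_1 t) = e^(−0.230×0.5670) = 0.8777; e^(−k_a t) = e^(−1.48×0.5670) = 0.4321.
D = 7.305 × (0.8777 − 0.4321) + 3.64 × 0.4321 = 3.255 + 1.573 = 4.828 mg/L.

D ≈ 4.83 mg/L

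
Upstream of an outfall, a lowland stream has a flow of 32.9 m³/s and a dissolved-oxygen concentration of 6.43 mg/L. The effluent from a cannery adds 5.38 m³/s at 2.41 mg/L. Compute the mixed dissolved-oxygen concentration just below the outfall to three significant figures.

5.87 mg/L

Flow-weighted mixing: C = (Q_r C_r + Q_w C_w)/(Q_r + Q_w)
= (32.9×6.43 + 5.38×2.41)/(32.9 + 5.38) = 224.5/38.28 = 5.865 mg/L.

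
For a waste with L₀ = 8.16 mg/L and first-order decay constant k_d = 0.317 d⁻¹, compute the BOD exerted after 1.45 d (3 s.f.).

y ≈ 3.01 mg/L

y_t = L₀(1 − e^(−k_d t)) = 8.16 × (1 − e^(−0.317×1.45))
= 8.16 × (1 − 0.6315) = 8.16 × 0.3685 = 3.007 mg/L.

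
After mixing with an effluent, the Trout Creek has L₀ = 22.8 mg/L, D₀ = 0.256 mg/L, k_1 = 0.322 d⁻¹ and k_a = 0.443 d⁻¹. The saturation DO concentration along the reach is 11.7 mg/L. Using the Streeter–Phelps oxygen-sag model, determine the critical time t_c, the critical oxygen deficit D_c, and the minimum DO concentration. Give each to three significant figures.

t_c = [1/(k_a−k_1)] ln[(k_a/k_1)(1 − D₀(k_a−k_1)/(k_1 L₀))]
= [1/(0.443−0.322)] ln[(0.443/0.322)(1 − 0.256×0.1210/(0.322×22.8))]
= (1/0.1210) ln[1.376 × 0.9958] = 8.264 × ln(1.370) = 8.264 × 0.3148 = 2.602 d.
D_c = (k_1/k_a) L₀ e^(−k_1 t_c) = (0.322/0.443) × 22.8 × e^(−0.322×2.602) = 0.7269 × 22.8 × 0.4327 = 7.171 mg/L.
Minimum DO = C_s − D_c = 11.7 − 7.171 = 4.529 mg/L.

t_c ≈ 2.60 d; D_c ≈ 7.17 mg/L; min DO ≈ 4.53 mg/L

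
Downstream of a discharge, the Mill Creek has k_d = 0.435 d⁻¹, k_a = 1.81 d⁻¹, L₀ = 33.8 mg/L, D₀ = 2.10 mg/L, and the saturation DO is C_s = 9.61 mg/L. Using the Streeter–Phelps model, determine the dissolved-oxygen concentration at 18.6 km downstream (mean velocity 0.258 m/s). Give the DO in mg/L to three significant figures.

Travel time t = x/v = 18.6 km / (0.258 m/s) = 18600 m / 0.258 m/s = 72090 s = 0.8344 d.
k_d L₀/(k_a−k_d) = 0.435×33.8/(1.81−0.435) = 14.70/1.375 = 10.69 mg/L.
e^(−k_d t) = e^(−0.435×0.8344) = 0.6956; e^(−k_a t) = e^(−1.81×0.8344) = 0.2208.
D = 10.69 × (0.6956 − 0.2208) + 2.10 × 0.2208 = 5.077 + 0.4638 = 5.540 mg/L.
DO = C_s − D = 9.61 − 5.540 = 4.070 mg/L.

DO ≈ 4.07 mg/L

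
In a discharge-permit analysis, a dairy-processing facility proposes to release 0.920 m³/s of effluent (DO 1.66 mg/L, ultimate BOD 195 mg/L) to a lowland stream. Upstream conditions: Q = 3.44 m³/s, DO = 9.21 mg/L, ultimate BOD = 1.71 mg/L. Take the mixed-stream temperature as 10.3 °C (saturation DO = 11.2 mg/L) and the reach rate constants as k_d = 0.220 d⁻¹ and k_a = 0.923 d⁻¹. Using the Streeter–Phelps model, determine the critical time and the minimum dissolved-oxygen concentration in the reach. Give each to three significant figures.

Mixed DO = (3.44×9.21 + 0.920×1.66)/(3.44+0.920) = 33.21/4.360 = 7.617 mg/L.
Mixed L₀ = (3.44×1.71 + 0.920×195)/(4.360) = 185.3/4.360 = 42.50 mg/L.
Initial deficit D₀ = C_s − DO₀ = 11.2 − 7.617 = 3.583 mg/L.
t_c = (1/0.7030) ln[(0.923/0.220)(1 − 3.583×0.7030/(0.220×42.50))] = 1.422 × ln(3.065) = 1.593 d.
D_c = (0.220/0.923) × 42.50 × e^(−0.220×1.593) = 0.2384 × 42.50 × 0.7043 = 7.134 mg/L.
Minimum DO = 11.2 − 7.134 = 4.066 mg/L.

t_c ≈ 1.59 d; minimum DO ≈ 4.07 mg/L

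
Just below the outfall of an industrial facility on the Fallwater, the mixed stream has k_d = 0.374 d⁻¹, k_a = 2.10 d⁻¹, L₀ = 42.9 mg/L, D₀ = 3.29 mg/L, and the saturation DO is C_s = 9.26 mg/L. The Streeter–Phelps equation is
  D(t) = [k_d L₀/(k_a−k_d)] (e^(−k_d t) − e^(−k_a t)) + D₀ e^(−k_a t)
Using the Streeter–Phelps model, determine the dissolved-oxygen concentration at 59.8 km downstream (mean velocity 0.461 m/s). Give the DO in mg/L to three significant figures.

Travel time t = x/v = 59.8 km / (0.461 m/s) = 59800 m / 0.461 m/s = 129700 s = 1.501 d.
k_d L₀/(k_a−k_d) = 0.374×42.9/(2.10−0.374) = 16.04/1.726 = 9.296 mg/L.
e^(−k_d t) = e^(−0.374×1.501) = 0.5703; e^(−k_a t) = e^(−2.10×1.501) = 0.04273.
D = 9.296 × (0.5703 − 0.04273) + 3.29 × 0.04273 = 4.905 + 0.1406 = 5.045 mg/L.
DO = C_s − D = 9.26 − 5.045 = 4.215 mg/L.

DO ≈ 4.21 mg/L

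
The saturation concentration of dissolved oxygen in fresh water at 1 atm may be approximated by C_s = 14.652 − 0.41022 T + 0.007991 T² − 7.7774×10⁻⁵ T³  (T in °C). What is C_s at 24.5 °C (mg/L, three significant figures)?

C_s = 14.652 − 0.41022×24.5 + 0.007991×24.5² − 7.7774×10⁻⁵×24.5³ = 8.254 mg/L.

C_s ≈ 8.25 mg/L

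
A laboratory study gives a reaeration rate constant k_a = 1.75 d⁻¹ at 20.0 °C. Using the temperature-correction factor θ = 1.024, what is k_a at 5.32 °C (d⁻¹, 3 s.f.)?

k_a(T₂) = k_a(T₁) · θ^(T₂−T₁) = 1.75 × 1.024^(5.32−20.0)
= 1.75 × 1.024^-14.7 = 1.75 × 0.7060 = 1.235 d⁻¹.

k_a ≈ 1.24 d⁻¹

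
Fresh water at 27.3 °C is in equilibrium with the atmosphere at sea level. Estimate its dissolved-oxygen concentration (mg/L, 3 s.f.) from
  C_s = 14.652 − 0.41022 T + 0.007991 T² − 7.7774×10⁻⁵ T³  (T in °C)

C_s ≈ 7.83 mg/L

C_s = 14.652 − 0.41022×27.3 + 0.007991×27.3² − 7.7774×10⁻⁵×27.3³ = 7.826 mg/L.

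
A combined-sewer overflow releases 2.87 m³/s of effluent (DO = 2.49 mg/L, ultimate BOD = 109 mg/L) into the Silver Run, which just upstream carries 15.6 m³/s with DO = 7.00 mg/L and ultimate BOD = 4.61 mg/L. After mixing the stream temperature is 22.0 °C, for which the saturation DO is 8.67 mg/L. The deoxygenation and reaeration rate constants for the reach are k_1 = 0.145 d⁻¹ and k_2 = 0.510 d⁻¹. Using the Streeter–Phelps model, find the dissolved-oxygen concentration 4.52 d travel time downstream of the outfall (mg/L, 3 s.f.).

DO ≈ 4.96 mg/L

Mixed DO = (15.6×7.00 + 2.87×2.49)/(15.6+2.87) = 116.3/18.47 = 6.299 mg/L.
Mixed L₀ = (15.6×4.61 + 2.87×109)/(18.47) = 384.7/18.47 = 20.83 mg/L.
Initial deficit D₀ = C_s − DO₀ = 8.67 − 6.299 = 2.371 mg/L.
D(4.52) = [0.145×20.83/(0.510−0.145)](e^(−0.145×4.52) − e^(−0.510×4.52)) + 2.371 e^(−0.510×4.52)
= 8.275 × (0.5192 − 0.09974) + 2.371 × 0.09974 = 3.708 mg/L.
DO = 8.67 − 3.708 = 4.962 mg/L.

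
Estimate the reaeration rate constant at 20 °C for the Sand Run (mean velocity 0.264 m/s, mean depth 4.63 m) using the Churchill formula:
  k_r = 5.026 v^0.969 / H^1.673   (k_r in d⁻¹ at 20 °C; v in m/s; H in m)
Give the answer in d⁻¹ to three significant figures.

k_r = 5.026 × 0.264^0.969 / 4.63^1.673 = 5.026 × 0.2751 / 12.99 = 0.1065 d⁻¹.

k_r ≈ 0.106 d⁻¹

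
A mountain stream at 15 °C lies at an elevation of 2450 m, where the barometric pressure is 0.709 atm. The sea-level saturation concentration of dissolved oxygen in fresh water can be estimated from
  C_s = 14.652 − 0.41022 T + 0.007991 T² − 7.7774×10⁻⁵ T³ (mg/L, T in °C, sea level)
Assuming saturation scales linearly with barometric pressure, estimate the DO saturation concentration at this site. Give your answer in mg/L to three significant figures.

C_s ≈ 7.11 mg/L

At sea level: C_s = 14.652 − 0.41022×15 + 0.007991×15² − 7.7774×10⁻⁵×15³ = 10.03 mg/L.
Pressure correction: C_s' = 10.03 × 0.709 = 7.114 mg/L.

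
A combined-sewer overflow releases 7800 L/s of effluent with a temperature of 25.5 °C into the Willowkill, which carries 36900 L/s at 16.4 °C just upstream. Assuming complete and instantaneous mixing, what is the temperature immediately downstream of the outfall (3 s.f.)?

Flow-weighted mixing: C = (Q_r C_r + Q_w C_w)/(Q_r + Q_w)
= (36900×16.4 + 7800×25.5)/(36900 + 7800) = 804100/44700 = 17.99 °C.

18.0 °C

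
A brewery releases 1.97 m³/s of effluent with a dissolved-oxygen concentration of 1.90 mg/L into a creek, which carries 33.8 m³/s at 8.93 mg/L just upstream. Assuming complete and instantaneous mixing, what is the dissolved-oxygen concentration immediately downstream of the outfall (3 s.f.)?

Flow-weighted mixing: C = (Q_r C_r + Q_w C_w)/(Q_r + Q_w)
= (33.8×8.93 + 1.97×1.90)/(33.8 + 1.97) = 305.6/35.77 = 8.543 mg/L.

8.54 mg/L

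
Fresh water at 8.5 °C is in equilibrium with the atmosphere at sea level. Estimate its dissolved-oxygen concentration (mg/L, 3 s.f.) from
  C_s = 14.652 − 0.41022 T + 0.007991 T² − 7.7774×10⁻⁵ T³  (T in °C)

C_s ≈ 11.7 mg/L

C_s = 14.652 − 0.41022×8.5 + 0.007991×8.5² − 7.7774×10⁻⁵×8.5³ = 11.69 mg/L.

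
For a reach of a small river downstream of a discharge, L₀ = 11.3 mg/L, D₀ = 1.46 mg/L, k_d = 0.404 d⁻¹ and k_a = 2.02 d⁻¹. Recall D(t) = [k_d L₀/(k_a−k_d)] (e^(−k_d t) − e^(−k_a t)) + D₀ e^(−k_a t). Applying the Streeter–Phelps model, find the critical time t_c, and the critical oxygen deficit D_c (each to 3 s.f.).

t_c ≈ 0.546 d; D_c ≈ 1.81 mg/L

t_c = [1/(k_a−k_d)] ln[(k_a/k_d)(1 − D₀(k_a−k_d)/(k_d L₀))]
= [1/(2.02−0.404)] ln[(2.02/0.404)(1 − 1.46×1.616/(0.404×11.3))]
= (1/1.616) ln[5.000 × 0.4832] = 0.6188 × ln(2.416) = 0.6188 × 0.8821 = 0.5458 d.
L(t_c) = L₀ e^(−k_d t_c) = 11.3 × 0.8021 = 9.064 mg/L, and at the critical point k_a D_c = k_d L, so D_c = (0.404/2.02) × 9.064 = 1.813 mg/L.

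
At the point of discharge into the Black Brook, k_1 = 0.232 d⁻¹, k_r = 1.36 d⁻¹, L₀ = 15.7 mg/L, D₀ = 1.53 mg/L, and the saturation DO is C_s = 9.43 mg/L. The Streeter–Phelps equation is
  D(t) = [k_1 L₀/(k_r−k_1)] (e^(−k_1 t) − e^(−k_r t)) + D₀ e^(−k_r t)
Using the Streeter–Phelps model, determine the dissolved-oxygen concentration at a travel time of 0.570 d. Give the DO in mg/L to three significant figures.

k_1 L₀/(k_r−k_1) = 0.232×15.7/(1.36−0.232) = 3.642/1.128 = 3.229 mg/L.
e^(−k_1 t) = e^(−0.232×0.5700) = 0.8761; e^(−k_r t) = e^(−1.36×0.5700) = 0.4606.
D = 3.229 × (0.8761 − 0.4606) + 1.53 × 0.4606 = 1.342 + 0.7047 = 2.046 mg/L.
DO = C_s − D = 9.43 − 2.046 = 7.384 mg/L.

DO ≈ 7.38 mg/L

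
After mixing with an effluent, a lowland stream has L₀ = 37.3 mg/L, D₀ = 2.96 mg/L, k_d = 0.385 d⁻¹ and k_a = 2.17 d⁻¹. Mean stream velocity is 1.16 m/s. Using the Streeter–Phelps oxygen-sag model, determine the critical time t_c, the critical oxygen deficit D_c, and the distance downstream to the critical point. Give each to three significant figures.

t_c ≈ 0.712 d; D_c ≈ 5.03 mg/L; x_c ≈ 71.3 km

At the critical point dD/dt = 0, so k_d L₀ e^(−k_d t) = k_a D. Substituting D(t) from the Streeter–Phelps equation and solving for t gives
t_c = ln[(k_a/k_d)(1 − D₀(k_a−k_d)/(k_d L₀))] / (k_a−k_d).
Here k_a−k_d = 1.785 d⁻¹ and 1 − D₀(k_a−k_d)/(k_d L₀) = 1 − 2.96×1.785/(0.385×37.3) = 0.6321, so
t_c = ln(5.636 × 0.6321) / 1.785 = 1.270 / 1.785 = 0.7118 d.
L(t_c) = L₀ e^(−k_d t_c) = 37.3 × 0.7603 = 28.36 mg/L, and at the critical point k_a D_c = k_d L, so D_c = (0.385/2.17) × 28.36 = 5.032 mg/L.
x_c = v t_c = 1.16 m/s × 0.7118 d × 86400 s/d = 71340 m ≈ 71.3 km.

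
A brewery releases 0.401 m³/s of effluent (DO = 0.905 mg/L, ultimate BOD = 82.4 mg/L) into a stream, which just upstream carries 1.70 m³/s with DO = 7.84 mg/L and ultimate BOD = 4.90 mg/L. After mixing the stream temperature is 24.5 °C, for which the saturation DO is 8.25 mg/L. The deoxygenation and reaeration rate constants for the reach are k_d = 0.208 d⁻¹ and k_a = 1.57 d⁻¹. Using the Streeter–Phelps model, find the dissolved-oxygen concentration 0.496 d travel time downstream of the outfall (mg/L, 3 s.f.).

DO ≈ 6.12 mg/L

Mixed DO = (1.70×7.84 + 0.401×0.905)/(1.70+0.401) = 13.69/2.101 = 6.516 mg/L.
Mixed L₀ = (1.70×4.90 + 0.401×82.4)/(2.101) = 41.37/2.101 = 19.69 mg/L.
Initial deficit D₀ = C_s − DO₀ = 8.25 − 6.516 = 1.734 mg/L.
D(0.496) = [0.208×19.69/(1.57−0.208)](e^(−0.208×0.496) − e^(−1.57×0.496)) + 1.734 e^(−1.57×0.496)
= 3.007 × (0.9020 − 0.4590) + 1.734 × 0.4590 = 2.128 mg/L.
DO = 8.25 − 2.128 = 6.122 mg/L.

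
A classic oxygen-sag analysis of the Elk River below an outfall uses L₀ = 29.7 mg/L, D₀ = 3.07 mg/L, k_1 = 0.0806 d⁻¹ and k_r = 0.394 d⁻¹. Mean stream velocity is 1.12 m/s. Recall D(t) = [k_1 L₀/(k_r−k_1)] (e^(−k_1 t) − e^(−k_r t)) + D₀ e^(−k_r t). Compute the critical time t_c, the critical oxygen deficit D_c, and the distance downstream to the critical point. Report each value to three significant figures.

t_c = [1/(k_r−k_1)] ln[(k_r/k_1)(1 − D₀(k_r−k_1)/(k_1 L₀))]
= [1/(0.394−0.0806)] ln[(0.394/0.0806)(1 − 3.07×0.3134/(0.0806×29.7))]
= (1/0.3134) ln[4.888 × 0.5981] = 3.191 × ln(2.924) = 3.191 × 1.073 = 3.423 d.
L(t_c) = L₀ e^(−k_1 t_c) = 29.7 × 0.7589 = 22.54 mg/L, and at the critical point k_r D_c = k_1 L, so D_c = (0.0806/0.394) × 22.54 = 4.611 mg/L.
x_c = v t_c = 1.12 m/s × 3.423 d × 86400 s/d = 331300 m ≈ 331 km.

t_c ≈ 3.42 d; D_c ≈ 4.61 mg/L; x_c ≈ 331 km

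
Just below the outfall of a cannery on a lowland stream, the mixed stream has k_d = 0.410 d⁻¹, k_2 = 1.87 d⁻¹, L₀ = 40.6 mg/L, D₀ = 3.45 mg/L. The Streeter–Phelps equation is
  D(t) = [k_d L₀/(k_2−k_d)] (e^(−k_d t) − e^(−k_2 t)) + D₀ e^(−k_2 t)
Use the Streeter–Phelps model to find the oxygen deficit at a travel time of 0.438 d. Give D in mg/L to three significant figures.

D ≈ 6.02 mg/L

k_d L₀/(k_2−k_d) = 0.410×40.6/(1.87−0.410) = 16.65/1.460 = 11.40 mg/L.
e^(−k_d t) = e^(−0.410×0.4380) = 0.8356; e^(−k_2 t) = e^(−1.87×0.4380) = 0.4408.
D = 11.40 × (0.8356 − 0.4408) + 3.45 × 0.4408 = 4.501 + 1.521 = 6.022 mg/L.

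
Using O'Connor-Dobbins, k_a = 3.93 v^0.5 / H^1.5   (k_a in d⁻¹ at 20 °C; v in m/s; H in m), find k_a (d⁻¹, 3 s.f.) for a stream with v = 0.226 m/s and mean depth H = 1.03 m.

k_a = 3.93 × 0.226^0.5 / 1.03^1.5 = 3.93 × 0.4754 / 1.045 = 1.787 d⁻¹.

k_a ≈ 1.79 d⁻¹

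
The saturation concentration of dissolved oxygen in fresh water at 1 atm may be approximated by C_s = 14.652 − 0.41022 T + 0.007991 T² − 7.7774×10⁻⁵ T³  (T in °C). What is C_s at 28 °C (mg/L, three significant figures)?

C_s ≈ 7.72 mg/L

C_s = 14.652 − 0.41022×28 + 0.007991×28² − 7.7774×10⁻⁵×28³ = 7.723 mg/L.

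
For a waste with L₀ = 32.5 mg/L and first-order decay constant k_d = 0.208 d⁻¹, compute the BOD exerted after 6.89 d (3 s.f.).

y_t = L₀(1 − e^(−k_d t)) = 32.5 × (1 − e^(−0.208×6.89))
= 32.5 × (1 − 0.2386) = 32.5 × 0.7614 = 24.75 mg/L.

y ≈ 24.7 mg/L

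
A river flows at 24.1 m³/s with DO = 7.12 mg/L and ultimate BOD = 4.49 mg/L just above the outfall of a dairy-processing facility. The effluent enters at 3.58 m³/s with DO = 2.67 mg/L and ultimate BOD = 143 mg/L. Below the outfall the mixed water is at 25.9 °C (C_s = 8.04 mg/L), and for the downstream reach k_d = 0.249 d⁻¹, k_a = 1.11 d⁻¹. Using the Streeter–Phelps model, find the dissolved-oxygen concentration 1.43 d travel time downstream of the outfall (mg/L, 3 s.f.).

Mixed DO = (24.1×7.12 + 3.58×2.67)/(24.1+3.58) = 181.2/27.68 = 6.544 mg/L.
Mixed L₀ = (24.1×4.49 + 3.58×143)/(27.68) = 620.1/27.68 = 22.40 mg/L.
Initial deficit D₀ = C_s − DO₀ = 8.04 − 6.544 = 1.496 mg/L.
D(1.43) = [0.249×22.40/(1.11−0.249)](e^(−0.249×1.43) − e^(−1.11×1.43)) + 1.496 e^(−1.11×1.43)
= 6.479 × (0.7004 − 0.2045) + 1.496 × 0.2045 = 3.519 mg/L.
DO = 8.04 − 3.519 = 4.521 mg/L.

DO ≈ 4.52 mg/L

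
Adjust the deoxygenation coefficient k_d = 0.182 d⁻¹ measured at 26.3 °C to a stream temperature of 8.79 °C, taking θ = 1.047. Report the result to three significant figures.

k_d ≈ 0.0814 d⁻¹

k_d(T₂) = k_d(T₁) · θ^(T₂−T₁) = 0.182 × 1.047^(8.79−26.3)
= 0.182 × 1.047^-17.5 = 0.182 × 0.4474 = 0.08143 d⁻¹.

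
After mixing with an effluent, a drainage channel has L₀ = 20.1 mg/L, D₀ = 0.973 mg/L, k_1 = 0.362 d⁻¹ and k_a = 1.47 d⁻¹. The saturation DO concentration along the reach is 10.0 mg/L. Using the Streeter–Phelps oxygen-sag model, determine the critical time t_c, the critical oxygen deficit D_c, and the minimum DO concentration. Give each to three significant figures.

t_c ≈ 1.12 d; D_c ≈ 3.30 mg/L; min DO ≈ 6.70 mg/L

At the critical point dD/dt = 0, so k_1 L₀ e^(−k_1 t) = k_a D. Substituting D(t) from the Streeter–Phelps equation and solving for t gives
t_c = ln[(k_a/k_1)(1 − D₀(k_a−k_1)/(k_1 L₀))] / (k_a−k_1).
Here k_a−k_1 = 1.108 d⁻¹ and 1 − D₀(k_a−k_1)/(k_1 L₀) = 1 − 0.973×1.108/(0.362×20.1) = 0.8518, so
t_c = ln(4.061 × 0.8518) / 1.108 = 1.241 / 1.108 = 1.120 d.
L(t_c) = L₀ e^(−k_1 t_c) = 20.1 × 0.6667 = 13.40 mg/L, and at the critical point k_a D_c = k_1 L, so D_c = (0.362/1.47) × 13.40 = 3.300 mg/L.
Minimum DO = C_s − D_c = 10.0 − 3.300 = 6.700 mg/L.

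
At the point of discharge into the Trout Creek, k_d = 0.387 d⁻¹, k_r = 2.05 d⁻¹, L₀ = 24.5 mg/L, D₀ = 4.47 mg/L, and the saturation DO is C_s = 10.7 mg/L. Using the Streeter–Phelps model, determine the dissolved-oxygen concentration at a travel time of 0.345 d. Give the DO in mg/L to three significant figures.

k_d L₀/(k_r−k_d) = 0.387×24.5/(2.05−0.387) = 9.482/1.663 = 5.701 mg/L.
e^(−k_d t) = e^(−0.387×0.3450) = 0.8750; e^(−k_r t) = e^(−2.05×0.3450) = 0.4930.
D = 5.701 × (0.8750 − 0.4930) + 4.47 × 0.4930 = 2.178 + 2.204 = 4.382 mg/L.
DO = C_s − D = 10.7 − 4.382 = 6.318 mg/L.

DO ≈ 6.32 mg/L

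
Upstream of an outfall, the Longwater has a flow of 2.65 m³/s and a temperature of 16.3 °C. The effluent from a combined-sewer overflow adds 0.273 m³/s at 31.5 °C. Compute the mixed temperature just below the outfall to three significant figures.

17.7 °C

Flow-weighted mixing: C = (Q_r C_r + Q_w C_w)/(Q_r + Q_w)
= (2.65×16.3 + 0.273×31.5)/(2.65 + 0.273) = 51.79/2.923 = 17.72 °C.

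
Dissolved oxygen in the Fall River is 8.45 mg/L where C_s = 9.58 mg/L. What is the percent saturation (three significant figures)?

88.2 % saturation

% saturation = C/C_s × 100 = 8.45/9.58 × 100 = 88.2 %.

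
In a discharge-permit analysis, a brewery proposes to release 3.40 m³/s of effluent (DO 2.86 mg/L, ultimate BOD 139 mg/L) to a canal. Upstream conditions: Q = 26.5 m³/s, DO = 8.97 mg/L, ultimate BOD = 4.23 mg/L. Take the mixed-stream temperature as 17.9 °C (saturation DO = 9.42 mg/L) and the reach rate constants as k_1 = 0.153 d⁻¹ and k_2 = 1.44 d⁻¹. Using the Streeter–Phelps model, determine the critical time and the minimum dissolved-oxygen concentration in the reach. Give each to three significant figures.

t_c ≈ 1.22 d; minimum DO ≈ 7.69 mg/L

Mixed DO = (26.5×8.97 + 3.40×2.86)/(26.5+3.40) = 247.4/29.90 = 8.275 mg/L.
Mixed L₀ = (26.5×4.23 + 3.40×139)/(29.90) = 584.7/29.90 = 19.56 mg/L.
Initial deficit D₀ = C_s − DO₀ = 9.42 − 8.275 = 1.145 mg/L.
t_c = (1/1.287) ln[(1.44/0.153)(1 − 1.145×1.287/(0.153×19.56))] = 0.7770 × ln(4.777) = 1.215 d.
D_c = (0.153/1.44) × 19.56 × e^(−0.153×1.215) = 0.1062 × 19.56 × 0.8303 = 1.725 mg/L.
Minimum DO = 9.42 − 1.725 = 7.695 mg/L.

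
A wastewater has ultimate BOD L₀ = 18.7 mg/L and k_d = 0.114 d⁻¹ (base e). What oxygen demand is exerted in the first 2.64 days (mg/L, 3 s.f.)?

y_t = L₀(1 − e^(−k_d t)) = 18.7 × (1 − e^(−0.114×2.64))
= 18.7 × (1 − 0.7401) = 18.7 × 0.2599 = 4.860 mg/L.

y ≈ 4.86 mg/L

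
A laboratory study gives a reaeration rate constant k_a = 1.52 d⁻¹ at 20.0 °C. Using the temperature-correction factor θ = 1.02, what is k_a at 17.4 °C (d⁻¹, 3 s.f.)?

k_a ≈ 1.44 d⁻¹

k_a(T₂) = k_a(T₁) · θ^(T₂−T₁) = 1.52 × 1.02^(17.4−20.0)
= 1.52 × 1.02^-2.60 = 1.52 × 0.9498 = 1.444 d⁻¹.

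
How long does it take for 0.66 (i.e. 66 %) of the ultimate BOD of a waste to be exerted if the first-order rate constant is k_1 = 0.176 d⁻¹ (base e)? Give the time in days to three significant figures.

y/L₀ = 1 − e^(−k_1 t) = 0.66 ⇒ e^(−k_1 t) = 0.340
t = −ln(0.340) / 0.176 = 1.079 / 0.176 = 6.130 d.

t ≈ 6.13 d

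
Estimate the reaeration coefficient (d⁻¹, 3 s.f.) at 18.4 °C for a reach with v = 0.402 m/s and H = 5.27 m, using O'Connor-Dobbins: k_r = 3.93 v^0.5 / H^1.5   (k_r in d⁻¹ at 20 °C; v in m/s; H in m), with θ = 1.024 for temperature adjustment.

k_r ≈ 0.198 d⁻¹

k_r(20) = 3.93 × 0.402^0.5 / 5.27^1.5 = 3.93 × 0.6340 / 12.10 = 0.2060 d⁻¹.
k_r(18.4) = 0.2060 × 1.024^(18.4−20) = 0.2060 × 0.9628 = 0.1983 d⁻¹.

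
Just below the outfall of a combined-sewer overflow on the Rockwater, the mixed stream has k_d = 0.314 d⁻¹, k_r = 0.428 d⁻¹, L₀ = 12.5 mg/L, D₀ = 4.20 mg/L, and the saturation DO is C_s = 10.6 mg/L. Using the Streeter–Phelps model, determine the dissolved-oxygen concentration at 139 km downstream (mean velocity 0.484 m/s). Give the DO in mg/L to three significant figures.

DO ≈ 5.76 mg/L

Travel time t = x/v = 139 km / (0.484 m/s) = 139000 m / 0.484 m/s = 287200 s = 3.324 d.
k_d L₀/(k_r−k_d) = 0.314×12.5/(0.428−0.314) = 3.925/0.1140 = 34.43 mg/L.
e^(−k_d t) = e^(−0.314×3.324) = 0.3521; e^(−k_r t) = e^(−0.428×3.324) = 0.2411.
D = 34.43 × (0.3521 − 0.2411) + 4.20 × 0.2411 = 3.824 + 1.013 = 4.837 mg/L.
DO = C_s − D = 10.6 − 4.837 = 5.763 mg/L.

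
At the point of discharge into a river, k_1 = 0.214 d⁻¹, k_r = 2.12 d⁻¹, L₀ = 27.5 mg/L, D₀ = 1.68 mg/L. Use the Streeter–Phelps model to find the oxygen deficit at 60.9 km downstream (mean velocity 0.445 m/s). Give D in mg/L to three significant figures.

D ≈ 2.15 mg/L

Travel time t = x/v = 60.9 km / (0.445 m/s) = 60900 m / 0.445 m/s = 136900 s = 1.584 d.
k_1 L₀/(k_r−k_1) = 0.214×27.5/(2.12−0.214) = 5.885/1.906 = 3.088 mg/L.
e^(−k_1 t) = e^(−0.214×1.584) = 0.7125; e^(−k_r t) = e^(−2.12×1.584) = 0.03481.
D = 3.088 × (0.7125 − 0.03481) + 1.68 × 0.03481 = 2.092 + 0.05847 = 2.151 mg/L.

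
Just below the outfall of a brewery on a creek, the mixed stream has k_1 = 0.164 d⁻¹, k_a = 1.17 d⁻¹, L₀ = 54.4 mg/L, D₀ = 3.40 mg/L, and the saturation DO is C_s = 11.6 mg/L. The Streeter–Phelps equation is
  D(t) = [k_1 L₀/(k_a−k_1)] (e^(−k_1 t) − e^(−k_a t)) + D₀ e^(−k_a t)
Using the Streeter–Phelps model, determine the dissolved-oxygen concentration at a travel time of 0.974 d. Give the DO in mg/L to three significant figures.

k_1 L₀/(k_a−k_1) = 0.164×54.4/(1.17−0.164) = 8.922/1.006 = 8.868 mg/L.
e^(−k_1 t) = e^(−0.164×0.9740) = 0.8524; e^(−k_a t) = e^(−1.17×0.9740) = 0.3200.
D = 8.868 × (0.8524 − 0.3200) + 3.40 × 0.3200 = 4.722 + 1.088 = 5.810 mg/L.
DO = C_s − D = 11.6 − 5.810 = 5.790 mg/L.

DO ≈ 5.79 mg/L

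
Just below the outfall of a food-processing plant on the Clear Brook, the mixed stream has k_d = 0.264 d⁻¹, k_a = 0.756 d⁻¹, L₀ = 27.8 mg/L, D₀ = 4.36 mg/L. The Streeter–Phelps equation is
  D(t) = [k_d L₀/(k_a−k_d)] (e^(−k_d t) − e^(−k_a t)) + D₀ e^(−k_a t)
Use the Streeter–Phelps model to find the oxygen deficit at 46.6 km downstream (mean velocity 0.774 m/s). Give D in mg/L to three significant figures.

D ≈ 6.18 mg/L

Travel time t = x/v = 46.6 km / (0.774 m/s) = 46600 m / 0.774 m/s = 60210 s = 0.6968 d.
k_d L₀/(k_a−k_d) = 0.264×27.8/(0.756−0.264) = 7.339/0.4920 = 14.92 mg/L.
e^(−k_d t) = e^(−0.264×0.6968) = 0.8320; e^(−k_a t) = e^(−0.756×0.6968) = 0.5905.
D = 14.92 × (0.8320 − 0.5905) + 4.36 × 0.5905 = 3.602 + 2.575 = 6.177 mg/L.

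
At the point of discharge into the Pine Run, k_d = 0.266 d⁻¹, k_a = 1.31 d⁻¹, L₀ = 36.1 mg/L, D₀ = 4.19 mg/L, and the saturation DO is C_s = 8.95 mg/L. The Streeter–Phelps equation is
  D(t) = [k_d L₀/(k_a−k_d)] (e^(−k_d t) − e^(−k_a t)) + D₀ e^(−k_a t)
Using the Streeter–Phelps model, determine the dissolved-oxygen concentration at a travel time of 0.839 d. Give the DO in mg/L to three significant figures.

k_d L₀/(k_a−k_d) = 0.266×36.1/(1.31−0.266) = 9.603/1.044 = 9.198 mg/L.
e^(−k_d t) = e^(−0.266×0.8390) = 0.8000; e^(−k_a t) = e^(−1.31×0.8390) = 0.3332.
D = 9.198 × (0.8000 − 0.3332) + 4.19 × 0.3332 = 4.294 + 1.396 = 5.690 mg/L.
DO = C_s − D = 8.95 − 5.690 = 3.260 mg/L.

DO ≈ 3.26 mg/L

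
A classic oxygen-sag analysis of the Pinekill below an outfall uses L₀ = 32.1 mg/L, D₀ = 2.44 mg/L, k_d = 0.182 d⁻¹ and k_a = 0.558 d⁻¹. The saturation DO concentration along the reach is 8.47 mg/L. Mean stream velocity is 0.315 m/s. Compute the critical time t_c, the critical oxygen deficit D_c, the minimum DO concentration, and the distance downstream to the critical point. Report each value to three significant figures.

At the critical point dD/dt = 0, so k_d L₀ e^(−k_d t) = k_a D. Substituting D(t) from the Streeter–Phelps equation and solving for t gives
t_c = ln[(k_a/k_d)(1 − D₀(k_a−k_d)/(k_d L₀))] / (k_a−k_d).
Here k_a−k_d = 0.3760 d⁻¹ and 1 − D₀(k_a−k_d)/(k_d L₀) = 1 − 2.44×0.3760/(0.182×32.1) = 0.8430, so
t_c = ln(3.066 × 0.8430) / 0.3760 = 0.9495 / 0.3760 = 2.525 d.
L(t_c) = L₀ e^(−k_d t_c) = 32.1 × 0.6315 = 20.27 mg/L, and at the critical point k_a D_c = k_d L, so D_c = (0.182/0.558) × 20.27 = 6.612 mg/L.
Minimum DO = C_s − D_c = 8.47 − 6.612 = 1.858 mg/L.
x_c = v t_c = 0.315 m/s × 2.525 d × 86400 s/d = 68730 m ≈ 68.7 km.

t_c ≈ 2.53 d; D_c ≈ 6.61 mg/L; min DO ≈ 1.86 mg/L; x_c ≈ 68.7 km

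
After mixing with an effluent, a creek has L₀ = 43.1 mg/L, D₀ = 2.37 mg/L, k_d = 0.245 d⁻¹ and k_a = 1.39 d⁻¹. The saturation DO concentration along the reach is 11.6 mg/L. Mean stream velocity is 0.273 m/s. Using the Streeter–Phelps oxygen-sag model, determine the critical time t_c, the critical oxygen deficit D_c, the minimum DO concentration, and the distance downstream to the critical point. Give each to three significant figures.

With k_a/k_d = 5.673 and 1 − D₀(k_a−k_d)/(k_d L₀) = 0.7430,
t_c = ln(5.673 × 0.7430) / (1.39 − 0.245) = ln(4.215) / 1.145 = 1.439/1.145 = 1.257 d.
D_c = (k_d/k_a) L₀ e^(−k_d t_c) = (0.245/1.39) × 43.1 × e^(−0.245×1.257) = 0.1763 × 43.1 × 0.7350 = 5.584 mg/L.
Minimum DO = C_s − D_c = 11.6 − 5.584 = 6.016 mg/L.
x_c = v t_c = 0.273 m/s × 1.257 d × 86400 s/d = 29640 m ≈ 29.6 km.

t_c ≈ 1.26 d; D_c ≈ 5.58 mg/L; min DO ≈ 6.02 mg/L; x_c ≈ 29.6 km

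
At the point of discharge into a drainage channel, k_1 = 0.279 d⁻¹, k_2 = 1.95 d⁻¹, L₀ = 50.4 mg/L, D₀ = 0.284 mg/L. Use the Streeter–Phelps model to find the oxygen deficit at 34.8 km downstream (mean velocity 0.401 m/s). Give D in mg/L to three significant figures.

Travel time t = x/v = 34.8 km / (0.401 m/s) = 34800 m / 0.401 m/s = 86780 s = 1.004 d.
k_1 L₀/(k_2−k_1) = 0.279×50.4/(1.95−0.279) = 14.06/1.671 = 8.415 mg/L.
e^(−k_1 t) = e^(−0.279×1.004) = 0.7556; e^(−k_2 t) = e^(−1.95×1.004) = 0.1410.
D = 8.415 × (0.7556 − 0.1410) + 0.284 × 0.1410 = 5.172 + 0.04006 = 5.212 mg/L.

D ≈ 5.21 mg/L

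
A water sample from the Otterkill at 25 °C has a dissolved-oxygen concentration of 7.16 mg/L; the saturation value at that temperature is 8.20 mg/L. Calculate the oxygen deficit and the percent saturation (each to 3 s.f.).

D ≈ 1.04 mg/L; 87.3 % saturation

D = C_s − C = 8.20 − 7.16 = 1.04 mg/L.
% saturation = 7.16/8.20 × 100 = 87.3 %.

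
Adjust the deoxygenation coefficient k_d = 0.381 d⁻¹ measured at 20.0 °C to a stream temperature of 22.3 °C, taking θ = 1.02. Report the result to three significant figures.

k_d ≈ 0.399 d⁻¹

k_d(T₂) = k_d(T₁) · θ^(T₂−T₁) = 0.381 × 1.02^(22.3−20.0)
= 0.381 × 1.02^2.30 = 0.381 × 1.047 = 0.3988 d⁻¹.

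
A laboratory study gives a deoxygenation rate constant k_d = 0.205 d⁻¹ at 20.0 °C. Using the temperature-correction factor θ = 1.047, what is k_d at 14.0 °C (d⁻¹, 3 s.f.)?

k_d ≈ 0.156 d⁻¹

k_d(T₂) = k_d(T₁) · θ^(T₂−T₁) = 0.205 × 1.047^(14.0−20.0)
= 0.205 × 1.047^-6.00 = 0.205 × 0.7591 = 0.1556 d⁻¹.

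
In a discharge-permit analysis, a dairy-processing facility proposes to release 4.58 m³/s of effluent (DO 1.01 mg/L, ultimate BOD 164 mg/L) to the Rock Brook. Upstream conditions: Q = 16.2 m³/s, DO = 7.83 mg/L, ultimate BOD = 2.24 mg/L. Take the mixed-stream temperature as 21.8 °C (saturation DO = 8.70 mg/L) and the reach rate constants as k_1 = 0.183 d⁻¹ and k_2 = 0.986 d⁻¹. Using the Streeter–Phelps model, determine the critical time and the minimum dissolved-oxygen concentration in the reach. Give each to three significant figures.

Mixed DO = (16.2×7.83 + 4.58×1.01)/(16.2+4.58) = 131.5/20.78 = 6.327 mg/L.
Mixed L₀ = (16.2×2.24 + 4.58×164)/(20.78) = 787.4/20.78 = 37.89 mg/L.
Initial deficit D₀ = C_s − DO₀ = 8.70 − 6.327 = 2.373 mg/L.
t_c = (1/0.8030) ln[(0.986/0.183)(1 − 2.373×0.8030/(0.183×37.89))] = 1.245 × ln(3.907) = 1.697 d.
D_c = (0.183/0.986) × 37.89 × e^(−0.183×1.697) = 0.1856 × 37.89 × 0.7330 = 5.155 mg/L.
Minimum DO = 8.70 − 5.155 = 3.545 mg/L.

t_c ≈ 1.70 d; minimum DO ≈ 3.54 mg/L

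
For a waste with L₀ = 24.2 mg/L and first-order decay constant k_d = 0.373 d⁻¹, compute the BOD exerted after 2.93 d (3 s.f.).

y_t = L₀(1 − e^(−k_d t)) = 24.2 × (1 − e^(−0.373×2.93))
= 24.2 × (1 − 0.3352) = 24.2 × 0.6648 = 16.09 mg/L.

y ≈ 16.1 mg/L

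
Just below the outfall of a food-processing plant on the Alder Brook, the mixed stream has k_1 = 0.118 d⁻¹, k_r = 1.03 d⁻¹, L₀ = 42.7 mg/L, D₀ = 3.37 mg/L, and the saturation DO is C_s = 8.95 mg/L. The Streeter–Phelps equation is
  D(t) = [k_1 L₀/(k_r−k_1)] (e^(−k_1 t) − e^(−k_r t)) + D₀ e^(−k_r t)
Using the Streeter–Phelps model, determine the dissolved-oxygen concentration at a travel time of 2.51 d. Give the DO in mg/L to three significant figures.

DO ≈ 5.00 mg/L

k_1 L₀/(k_r−k_1) = 0.118×42.7/(1.03−0.118) = 5.039/0.9120 = 5.525 mg/L.
e^(−k_1 t) = e^(−0.118×2.510) = 0.7437; e^(−k_r t) = e^(−1.03×2.510) = 0.07537.
D = 5.525 × (0.7437 − 0.07537) + 3.37 × 0.07537 = 3.692 + 0.2540 = 3.946 mg/L.
DO = C_s − D = 8.95 − 3.946 = 5.004 mg/L.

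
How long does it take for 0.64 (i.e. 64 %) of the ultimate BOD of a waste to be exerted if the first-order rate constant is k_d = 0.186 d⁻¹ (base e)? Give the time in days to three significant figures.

y/L₀ = 1 − e^(−k_d t) = 0.64 ⇒ e^(−k_d t) = 0.360
t = −ln(0.360) / 0.186 = 1.022 / 0.186 = 5.493 d.

t ≈ 5.49 d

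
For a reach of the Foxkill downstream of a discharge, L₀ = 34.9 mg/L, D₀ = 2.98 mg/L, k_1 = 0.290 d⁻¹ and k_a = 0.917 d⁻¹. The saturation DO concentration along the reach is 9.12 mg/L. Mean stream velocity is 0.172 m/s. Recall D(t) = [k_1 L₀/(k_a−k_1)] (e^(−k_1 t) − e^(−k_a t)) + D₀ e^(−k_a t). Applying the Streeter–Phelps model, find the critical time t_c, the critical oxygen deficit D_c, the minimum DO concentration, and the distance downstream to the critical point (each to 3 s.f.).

t_c ≈ 1.51 d; D_c ≈ 7.12 mg/L; min DO ≈ 2.00 mg/L; x_c ≈ 22.4 km

At the critical point dD/dt = 0, so k_1 L₀ e^(−k_1 t) = k_a D. Substituting D(t) from the Streeter–Phelps equation and solving for t gives
t_c = ln[(k_a/k_1)(1 − D₀(k_a−k_1)/(k_1 L₀))] / (k_a−k_1).
Here k_a−k_1 = 0.6270 d⁻¹ and 1 − D₀(k_a−k_1)/(k_1 L₀) = 1 − 2.98×0.6270/(0.290×34.9) = 0.8154, so
t_c = ln(3.162 × 0.8154) / 0.6270 = 0.9471 / 0.6270 = 1.511 d.
D_c = (k_1/k_a) L₀ e^(−k_1 t_c) = (0.290/0.917) × 34.9 × e^(−0.290×1.511) = 0.3162 × 34.9 × 0.6453 = 7.122 mg/L.
Minimum DO = C_s − D_c = 9.12 − 7.122 = 1.998 mg/L.
x_c = v t_c = 0.172 m/s × 1.511 d × 86400 s/d = 22450 m ≈ 22.4 km.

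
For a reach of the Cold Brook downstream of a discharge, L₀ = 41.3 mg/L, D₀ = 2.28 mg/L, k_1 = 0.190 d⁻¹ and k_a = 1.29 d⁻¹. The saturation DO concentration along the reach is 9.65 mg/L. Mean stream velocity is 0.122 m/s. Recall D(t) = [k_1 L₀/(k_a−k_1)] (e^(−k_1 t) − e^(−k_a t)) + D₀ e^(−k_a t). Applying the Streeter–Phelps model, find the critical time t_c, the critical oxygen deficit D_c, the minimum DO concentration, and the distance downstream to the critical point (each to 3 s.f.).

t_c ≈ 1.39 d; D_c ≈ 4.67 mg/L; min DO ≈ 4.98 mg/L; x_c ≈ 14.7 km

t_c = [1/(k_a−k_1)] ln[(k_a/k_1)(1 − D₀(k_a−k_1)/(k_1 L₀))]
= [1/(1.29−0.190)] ln[(1.29/0.190)(1 − 2.28×1.100/(0.190×41.3))]
= (1/1.100) ln[6.789 × 0.6804] = 0.9091 × ln(4.619) = 0.9091 × 1.530 = 1.391 d.
D_c = (k_1/k_a) L₀ e^(−k_1 t_c) = (0.190/1.29) × 41.3 × e^(−0.190×1.391) = 0.1473 × 41.3 × 0.7677 = 4.670 mg/L.
Minimum DO = C_s − D_c = 9.65 − 4.670 = 4.980 mg/L.
x_c = v t_c = 0.122 m/s × 1.391 d × 86400 s/d = 14660 m ≈ 14.7 km.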